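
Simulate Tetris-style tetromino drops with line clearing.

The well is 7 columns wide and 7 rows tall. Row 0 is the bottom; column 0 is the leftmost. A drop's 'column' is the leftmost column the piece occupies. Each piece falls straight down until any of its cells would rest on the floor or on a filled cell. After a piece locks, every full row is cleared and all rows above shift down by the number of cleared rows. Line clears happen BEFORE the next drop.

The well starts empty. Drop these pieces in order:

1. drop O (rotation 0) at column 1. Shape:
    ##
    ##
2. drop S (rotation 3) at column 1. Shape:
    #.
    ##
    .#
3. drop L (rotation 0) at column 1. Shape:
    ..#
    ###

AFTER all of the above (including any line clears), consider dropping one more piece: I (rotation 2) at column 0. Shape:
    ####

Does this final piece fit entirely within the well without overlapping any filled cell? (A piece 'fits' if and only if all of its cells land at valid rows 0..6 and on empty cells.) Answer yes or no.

Drop 1: O rot0 at col 1 lands with bottom-row=0; cleared 0 line(s) (total 0); column heights now [0 2 2 0 0 0 0], max=2
Drop 2: S rot3 at col 1 lands with bottom-row=2; cleared 0 line(s) (total 0); column heights now [0 5 4 0 0 0 0], max=5
Drop 3: L rot0 at col 1 lands with bottom-row=5; cleared 0 line(s) (total 0); column heights now [0 6 6 7 0 0 0], max=7
Test piece I rot2 at col 0 (width 4): heights before test = [0 6 6 7 0 0 0]; fits = False

Answer: no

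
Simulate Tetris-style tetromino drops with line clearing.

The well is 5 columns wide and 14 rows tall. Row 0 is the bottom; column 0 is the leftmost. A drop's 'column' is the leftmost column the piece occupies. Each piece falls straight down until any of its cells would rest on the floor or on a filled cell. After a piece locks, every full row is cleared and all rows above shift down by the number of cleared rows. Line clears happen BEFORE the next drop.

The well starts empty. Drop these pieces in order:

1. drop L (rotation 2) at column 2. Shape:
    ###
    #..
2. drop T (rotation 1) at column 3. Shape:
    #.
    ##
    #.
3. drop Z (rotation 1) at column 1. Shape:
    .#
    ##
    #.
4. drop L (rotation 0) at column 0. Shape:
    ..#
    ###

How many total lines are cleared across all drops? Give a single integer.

Answer: 0

Derivation:
Drop 1: L rot2 at col 2 lands with bottom-row=0; cleared 0 line(s) (total 0); column heights now [0 0 2 2 2], max=2
Drop 2: T rot1 at col 3 lands with bottom-row=2; cleared 0 line(s) (total 0); column heights now [0 0 2 5 4], max=5
Drop 3: Z rot1 at col 1 lands with bottom-row=1; cleared 0 line(s) (total 0); column heights now [0 3 4 5 4], max=5
Drop 4: L rot0 at col 0 lands with bottom-row=4; cleared 0 line(s) (total 0); column heights now [5 5 6 5 4], max=6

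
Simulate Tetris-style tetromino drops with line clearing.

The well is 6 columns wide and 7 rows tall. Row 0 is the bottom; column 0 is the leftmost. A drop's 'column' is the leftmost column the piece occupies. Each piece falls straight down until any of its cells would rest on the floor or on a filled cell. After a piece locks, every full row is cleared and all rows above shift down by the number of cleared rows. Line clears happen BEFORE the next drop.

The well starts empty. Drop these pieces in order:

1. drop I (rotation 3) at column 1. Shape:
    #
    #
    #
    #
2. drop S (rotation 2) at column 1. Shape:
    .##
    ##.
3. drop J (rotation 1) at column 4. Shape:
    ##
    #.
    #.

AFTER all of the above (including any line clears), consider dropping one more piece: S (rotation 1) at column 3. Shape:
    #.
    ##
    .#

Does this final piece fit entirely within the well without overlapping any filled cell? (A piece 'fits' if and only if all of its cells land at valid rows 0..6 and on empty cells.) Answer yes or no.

Drop 1: I rot3 at col 1 lands with bottom-row=0; cleared 0 line(s) (total 0); column heights now [0 4 0 0 0 0], max=4
Drop 2: S rot2 at col 1 lands with bottom-row=4; cleared 0 line(s) (total 0); column heights now [0 5 6 6 0 0], max=6
Drop 3: J rot1 at col 4 lands with bottom-row=0; cleared 0 line(s) (total 0); column heights now [0 5 6 6 3 3], max=6
Test piece S rot1 at col 3 (width 2): heights before test = [0 5 6 6 3 3]; fits = False

Answer: no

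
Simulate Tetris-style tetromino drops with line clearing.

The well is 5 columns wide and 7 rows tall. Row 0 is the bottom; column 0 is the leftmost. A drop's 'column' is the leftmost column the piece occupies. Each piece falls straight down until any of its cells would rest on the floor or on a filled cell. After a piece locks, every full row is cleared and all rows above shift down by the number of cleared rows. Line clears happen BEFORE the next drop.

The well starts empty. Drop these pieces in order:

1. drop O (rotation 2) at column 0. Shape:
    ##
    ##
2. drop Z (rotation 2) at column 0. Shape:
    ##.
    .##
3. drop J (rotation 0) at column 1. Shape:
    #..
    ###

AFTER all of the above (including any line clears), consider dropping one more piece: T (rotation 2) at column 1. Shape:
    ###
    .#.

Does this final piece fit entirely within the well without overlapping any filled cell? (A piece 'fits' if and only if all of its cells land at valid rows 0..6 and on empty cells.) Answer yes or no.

Answer: yes

Derivation:
Drop 1: O rot2 at col 0 lands with bottom-row=0; cleared 0 line(s) (total 0); column heights now [2 2 0 0 0], max=2
Drop 2: Z rot2 at col 0 lands with bottom-row=2; cleared 0 line(s) (total 0); column heights now [4 4 3 0 0], max=4
Drop 3: J rot0 at col 1 lands with bottom-row=4; cleared 0 line(s) (total 0); column heights now [4 6 5 5 0], max=6
Test piece T rot2 at col 1 (width 3): heights before test = [4 6 5 5 0]; fits = True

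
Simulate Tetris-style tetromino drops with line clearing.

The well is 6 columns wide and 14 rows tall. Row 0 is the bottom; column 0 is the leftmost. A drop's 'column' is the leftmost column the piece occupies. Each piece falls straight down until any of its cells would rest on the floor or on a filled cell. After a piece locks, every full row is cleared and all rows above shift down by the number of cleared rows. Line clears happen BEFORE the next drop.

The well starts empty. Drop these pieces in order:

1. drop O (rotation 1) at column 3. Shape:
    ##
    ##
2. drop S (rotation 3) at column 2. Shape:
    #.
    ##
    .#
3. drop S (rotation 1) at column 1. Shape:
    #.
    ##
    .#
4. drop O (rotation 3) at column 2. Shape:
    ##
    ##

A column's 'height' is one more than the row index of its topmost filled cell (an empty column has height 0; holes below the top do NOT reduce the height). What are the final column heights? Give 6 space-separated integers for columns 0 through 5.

Drop 1: O rot1 at col 3 lands with bottom-row=0; cleared 0 line(s) (total 0); column heights now [0 0 0 2 2 0], max=2
Drop 2: S rot3 at col 2 lands with bottom-row=2; cleared 0 line(s) (total 0); column heights now [0 0 5 4 2 0], max=5
Drop 3: S rot1 at col 1 lands with bottom-row=5; cleared 0 line(s) (total 0); column heights now [0 8 7 4 2 0], max=8
Drop 4: O rot3 at col 2 lands with bottom-row=7; cleared 0 line(s) (total 0); column heights now [0 8 9 9 2 0], max=9

Answer: 0 8 9 9 2 0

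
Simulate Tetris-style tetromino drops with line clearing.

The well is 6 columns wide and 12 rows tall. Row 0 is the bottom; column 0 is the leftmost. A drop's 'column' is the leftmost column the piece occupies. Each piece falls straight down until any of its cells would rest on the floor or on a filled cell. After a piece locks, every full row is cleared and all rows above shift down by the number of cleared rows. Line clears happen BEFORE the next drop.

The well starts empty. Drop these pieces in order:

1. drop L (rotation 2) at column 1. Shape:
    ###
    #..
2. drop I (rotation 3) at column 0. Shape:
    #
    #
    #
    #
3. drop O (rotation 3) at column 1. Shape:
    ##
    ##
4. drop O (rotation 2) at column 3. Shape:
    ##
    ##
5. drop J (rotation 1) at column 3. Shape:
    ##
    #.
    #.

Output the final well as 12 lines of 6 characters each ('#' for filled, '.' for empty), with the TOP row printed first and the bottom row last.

Drop 1: L rot2 at col 1 lands with bottom-row=0; cleared 0 line(s) (total 0); column heights now [0 2 2 2 0 0], max=2
Drop 2: I rot3 at col 0 lands with bottom-row=0; cleared 0 line(s) (total 0); column heights now [4 2 2 2 0 0], max=4
Drop 3: O rot3 at col 1 lands with bottom-row=2; cleared 0 line(s) (total 0); column heights now [4 4 4 2 0 0], max=4
Drop 4: O rot2 at col 3 lands with bottom-row=2; cleared 0 line(s) (total 0); column heights now [4 4 4 4 4 0], max=4
Drop 5: J rot1 at col 3 lands with bottom-row=4; cleared 0 line(s) (total 0); column heights now [4 4 4 7 7 0], max=7

Answer: ......
......
......
......
......
...##.
...#..
...#..
#####.
#####.
####..
##....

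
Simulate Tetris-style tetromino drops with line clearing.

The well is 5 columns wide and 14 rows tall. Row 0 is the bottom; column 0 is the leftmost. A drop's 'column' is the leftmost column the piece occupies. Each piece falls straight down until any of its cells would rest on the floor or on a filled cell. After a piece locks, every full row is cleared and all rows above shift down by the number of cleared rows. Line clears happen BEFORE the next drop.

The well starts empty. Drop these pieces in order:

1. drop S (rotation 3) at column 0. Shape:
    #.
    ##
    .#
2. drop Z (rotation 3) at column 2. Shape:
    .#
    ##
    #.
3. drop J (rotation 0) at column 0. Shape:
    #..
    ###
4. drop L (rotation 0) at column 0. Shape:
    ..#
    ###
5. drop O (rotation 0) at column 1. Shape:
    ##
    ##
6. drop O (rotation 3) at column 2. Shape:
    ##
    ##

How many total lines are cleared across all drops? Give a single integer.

Drop 1: S rot3 at col 0 lands with bottom-row=0; cleared 0 line(s) (total 0); column heights now [3 2 0 0 0], max=3
Drop 2: Z rot3 at col 2 lands with bottom-row=0; cleared 0 line(s) (total 0); column heights now [3 2 2 3 0], max=3
Drop 3: J rot0 at col 0 lands with bottom-row=3; cleared 0 line(s) (total 0); column heights now [5 4 4 3 0], max=5
Drop 4: L rot0 at col 0 lands with bottom-row=5; cleared 0 line(s) (total 0); column heights now [6 6 7 3 0], max=7
Drop 5: O rot0 at col 1 lands with bottom-row=7; cleared 0 line(s) (total 0); column heights now [6 9 9 3 0], max=9
Drop 6: O rot3 at col 2 lands with bottom-row=9; cleared 0 line(s) (total 0); column heights now [6 9 11 11 0], max=11

Answer: 0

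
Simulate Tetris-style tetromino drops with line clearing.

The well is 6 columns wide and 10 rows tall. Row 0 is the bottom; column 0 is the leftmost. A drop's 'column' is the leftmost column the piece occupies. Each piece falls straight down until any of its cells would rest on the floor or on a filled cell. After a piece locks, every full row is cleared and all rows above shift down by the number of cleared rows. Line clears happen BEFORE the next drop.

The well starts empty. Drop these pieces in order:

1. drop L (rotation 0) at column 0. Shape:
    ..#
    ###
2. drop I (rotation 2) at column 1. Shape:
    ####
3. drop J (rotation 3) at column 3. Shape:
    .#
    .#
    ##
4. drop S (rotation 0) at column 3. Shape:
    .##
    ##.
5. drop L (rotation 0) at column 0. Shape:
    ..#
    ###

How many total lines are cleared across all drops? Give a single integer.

Answer: 0

Derivation:
Drop 1: L rot0 at col 0 lands with bottom-row=0; cleared 0 line(s) (total 0); column heights now [1 1 2 0 0 0], max=2
Drop 2: I rot2 at col 1 lands with bottom-row=2; cleared 0 line(s) (total 0); column heights now [1 3 3 3 3 0], max=3
Drop 3: J rot3 at col 3 lands with bottom-row=3; cleared 0 line(s) (total 0); column heights now [1 3 3 4 6 0], max=6
Drop 4: S rot0 at col 3 lands with bottom-row=6; cleared 0 line(s) (total 0); column heights now [1 3 3 7 8 8], max=8
Drop 5: L rot0 at col 0 lands with bottom-row=3; cleared 0 line(s) (total 0); column heights now [4 4 5 7 8 8], max=8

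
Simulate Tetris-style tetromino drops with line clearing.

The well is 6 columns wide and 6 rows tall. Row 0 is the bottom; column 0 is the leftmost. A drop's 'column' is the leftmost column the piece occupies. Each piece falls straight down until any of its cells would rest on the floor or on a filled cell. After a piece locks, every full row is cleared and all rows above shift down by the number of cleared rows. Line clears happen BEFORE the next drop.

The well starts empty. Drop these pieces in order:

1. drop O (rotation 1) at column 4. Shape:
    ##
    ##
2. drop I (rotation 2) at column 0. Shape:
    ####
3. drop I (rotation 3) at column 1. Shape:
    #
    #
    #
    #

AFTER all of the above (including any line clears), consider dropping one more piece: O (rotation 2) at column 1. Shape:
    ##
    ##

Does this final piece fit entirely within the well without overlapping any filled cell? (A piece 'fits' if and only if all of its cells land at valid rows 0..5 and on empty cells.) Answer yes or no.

Answer: yes

Derivation:
Drop 1: O rot1 at col 4 lands with bottom-row=0; cleared 0 line(s) (total 0); column heights now [0 0 0 0 2 2], max=2
Drop 2: I rot2 at col 0 lands with bottom-row=0; cleared 1 line(s) (total 1); column heights now [0 0 0 0 1 1], max=1
Drop 3: I rot3 at col 1 lands with bottom-row=0; cleared 0 line(s) (total 1); column heights now [0 4 0 0 1 1], max=4
Test piece O rot2 at col 1 (width 2): heights before test = [0 4 0 0 1 1]; fits = True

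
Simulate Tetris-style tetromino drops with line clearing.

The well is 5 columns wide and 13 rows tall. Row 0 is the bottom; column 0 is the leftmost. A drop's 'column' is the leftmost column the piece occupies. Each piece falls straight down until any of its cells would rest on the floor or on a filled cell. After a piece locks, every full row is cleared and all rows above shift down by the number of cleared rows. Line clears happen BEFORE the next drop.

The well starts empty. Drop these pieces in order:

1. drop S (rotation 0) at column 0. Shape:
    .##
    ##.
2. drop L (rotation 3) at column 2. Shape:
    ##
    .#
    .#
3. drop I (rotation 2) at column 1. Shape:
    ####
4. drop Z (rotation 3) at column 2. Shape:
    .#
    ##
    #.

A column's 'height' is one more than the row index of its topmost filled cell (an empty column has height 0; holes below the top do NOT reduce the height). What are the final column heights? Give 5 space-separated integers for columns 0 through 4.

Answer: 1 4 6 7 4

Derivation:
Drop 1: S rot0 at col 0 lands with bottom-row=0; cleared 0 line(s) (total 0); column heights now [1 2 2 0 0], max=2
Drop 2: L rot3 at col 2 lands with bottom-row=0; cleared 0 line(s) (total 0); column heights now [1 2 3 3 0], max=3
Drop 3: I rot2 at col 1 lands with bottom-row=3; cleared 0 line(s) (total 0); column heights now [1 4 4 4 4], max=4
Drop 4: Z rot3 at col 2 lands with bottom-row=4; cleared 0 line(s) (total 0); column heights now [1 4 6 7 4], max=7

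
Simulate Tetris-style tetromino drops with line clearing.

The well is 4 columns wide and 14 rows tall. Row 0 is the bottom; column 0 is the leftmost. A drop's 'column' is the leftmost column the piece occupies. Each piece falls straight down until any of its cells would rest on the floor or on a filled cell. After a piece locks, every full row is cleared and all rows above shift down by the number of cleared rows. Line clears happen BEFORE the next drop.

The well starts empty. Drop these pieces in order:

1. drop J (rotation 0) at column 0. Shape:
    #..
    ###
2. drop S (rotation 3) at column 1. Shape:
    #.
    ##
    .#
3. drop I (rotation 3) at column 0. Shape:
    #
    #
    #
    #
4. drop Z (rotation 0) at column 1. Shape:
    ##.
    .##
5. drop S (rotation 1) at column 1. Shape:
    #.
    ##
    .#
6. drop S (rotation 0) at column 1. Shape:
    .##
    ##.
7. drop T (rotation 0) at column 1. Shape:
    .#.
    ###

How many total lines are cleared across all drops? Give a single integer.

Drop 1: J rot0 at col 0 lands with bottom-row=0; cleared 0 line(s) (total 0); column heights now [2 1 1 0], max=2
Drop 2: S rot3 at col 1 lands with bottom-row=1; cleared 0 line(s) (total 0); column heights now [2 4 3 0], max=4
Drop 3: I rot3 at col 0 lands with bottom-row=2; cleared 0 line(s) (total 0); column heights now [6 4 3 0], max=6
Drop 4: Z rot0 at col 1 lands with bottom-row=3; cleared 1 line(s) (total 1); column heights now [5 4 4 0], max=5
Drop 5: S rot1 at col 1 lands with bottom-row=4; cleared 0 line(s) (total 1); column heights now [5 7 6 0], max=7
Drop 6: S rot0 at col 1 lands with bottom-row=7; cleared 0 line(s) (total 1); column heights now [5 8 9 9], max=9
Drop 7: T rot0 at col 1 lands with bottom-row=9; cleared 0 line(s) (total 1); column heights now [5 10 11 10], max=11

Answer: 1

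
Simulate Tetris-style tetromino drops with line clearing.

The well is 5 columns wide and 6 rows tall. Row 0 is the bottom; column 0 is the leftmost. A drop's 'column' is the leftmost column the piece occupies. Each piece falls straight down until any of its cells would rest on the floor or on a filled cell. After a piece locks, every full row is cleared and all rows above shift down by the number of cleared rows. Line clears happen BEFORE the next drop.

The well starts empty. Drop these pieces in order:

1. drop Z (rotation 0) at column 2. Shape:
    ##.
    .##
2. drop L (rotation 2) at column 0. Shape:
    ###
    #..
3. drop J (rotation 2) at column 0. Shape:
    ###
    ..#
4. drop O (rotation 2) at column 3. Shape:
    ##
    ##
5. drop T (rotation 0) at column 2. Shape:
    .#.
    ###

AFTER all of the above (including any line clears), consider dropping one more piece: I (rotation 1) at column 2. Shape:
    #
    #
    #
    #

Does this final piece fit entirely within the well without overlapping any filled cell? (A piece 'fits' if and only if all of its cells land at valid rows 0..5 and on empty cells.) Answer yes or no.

Answer: no

Derivation:
Drop 1: Z rot0 at col 2 lands with bottom-row=0; cleared 0 line(s) (total 0); column heights now [0 0 2 2 1], max=2
Drop 2: L rot2 at col 0 lands with bottom-row=1; cleared 0 line(s) (total 0); column heights now [3 3 3 2 1], max=3
Drop 3: J rot2 at col 0 lands with bottom-row=3; cleared 0 line(s) (total 0); column heights now [5 5 5 2 1], max=5
Drop 4: O rot2 at col 3 lands with bottom-row=2; cleared 1 line(s) (total 1); column heights now [4 4 4 3 3], max=4
Drop 5: T rot0 at col 2 lands with bottom-row=4; cleared 0 line(s) (total 1); column heights now [4 4 5 6 5], max=6
Test piece I rot1 at col 2 (width 1): heights before test = [4 4 5 6 5]; fits = False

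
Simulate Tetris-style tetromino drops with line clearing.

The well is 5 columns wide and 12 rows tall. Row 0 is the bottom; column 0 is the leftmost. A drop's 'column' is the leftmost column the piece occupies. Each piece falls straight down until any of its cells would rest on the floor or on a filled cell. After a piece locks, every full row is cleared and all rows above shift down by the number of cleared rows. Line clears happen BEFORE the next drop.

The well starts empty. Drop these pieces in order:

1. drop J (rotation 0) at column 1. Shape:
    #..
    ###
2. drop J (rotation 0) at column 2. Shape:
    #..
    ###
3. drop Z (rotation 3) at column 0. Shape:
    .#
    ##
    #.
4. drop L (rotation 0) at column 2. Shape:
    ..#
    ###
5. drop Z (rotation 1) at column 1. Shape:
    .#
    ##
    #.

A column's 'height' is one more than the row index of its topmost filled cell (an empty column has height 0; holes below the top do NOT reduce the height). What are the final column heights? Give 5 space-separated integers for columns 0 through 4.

Answer: 2 5 6 3 4

Derivation:
Drop 1: J rot0 at col 1 lands with bottom-row=0; cleared 0 line(s) (total 0); column heights now [0 2 1 1 0], max=2
Drop 2: J rot0 at col 2 lands with bottom-row=1; cleared 0 line(s) (total 0); column heights now [0 2 3 2 2], max=3
Drop 3: Z rot3 at col 0 lands with bottom-row=1; cleared 1 line(s) (total 1); column heights now [2 3 2 1 0], max=3
Drop 4: L rot0 at col 2 lands with bottom-row=2; cleared 0 line(s) (total 1); column heights now [2 3 3 3 4], max=4
Drop 5: Z rot1 at col 1 lands with bottom-row=3; cleared 0 line(s) (total 1); column heights now [2 5 6 3 4], max=6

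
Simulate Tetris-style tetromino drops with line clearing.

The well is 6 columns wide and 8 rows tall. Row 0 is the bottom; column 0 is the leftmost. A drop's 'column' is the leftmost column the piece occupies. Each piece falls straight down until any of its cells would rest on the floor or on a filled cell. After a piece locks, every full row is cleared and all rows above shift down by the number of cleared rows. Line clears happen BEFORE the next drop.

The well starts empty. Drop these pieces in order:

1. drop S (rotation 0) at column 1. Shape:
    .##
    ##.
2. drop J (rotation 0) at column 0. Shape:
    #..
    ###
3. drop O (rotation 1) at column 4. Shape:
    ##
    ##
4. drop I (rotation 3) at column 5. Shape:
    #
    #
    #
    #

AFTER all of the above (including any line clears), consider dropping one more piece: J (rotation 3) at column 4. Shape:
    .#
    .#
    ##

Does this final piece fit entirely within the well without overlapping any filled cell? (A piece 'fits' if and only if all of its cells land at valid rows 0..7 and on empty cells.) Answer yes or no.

Answer: no

Derivation:
Drop 1: S rot0 at col 1 lands with bottom-row=0; cleared 0 line(s) (total 0); column heights now [0 1 2 2 0 0], max=2
Drop 2: J rot0 at col 0 lands with bottom-row=2; cleared 0 line(s) (total 0); column heights now [4 3 3 2 0 0], max=4
Drop 3: O rot1 at col 4 lands with bottom-row=0; cleared 0 line(s) (total 0); column heights now [4 3 3 2 2 2], max=4
Drop 4: I rot3 at col 5 lands with bottom-row=2; cleared 0 line(s) (total 0); column heights now [4 3 3 2 2 6], max=6
Test piece J rot3 at col 4 (width 2): heights before test = [4 3 3 2 2 6]; fits = False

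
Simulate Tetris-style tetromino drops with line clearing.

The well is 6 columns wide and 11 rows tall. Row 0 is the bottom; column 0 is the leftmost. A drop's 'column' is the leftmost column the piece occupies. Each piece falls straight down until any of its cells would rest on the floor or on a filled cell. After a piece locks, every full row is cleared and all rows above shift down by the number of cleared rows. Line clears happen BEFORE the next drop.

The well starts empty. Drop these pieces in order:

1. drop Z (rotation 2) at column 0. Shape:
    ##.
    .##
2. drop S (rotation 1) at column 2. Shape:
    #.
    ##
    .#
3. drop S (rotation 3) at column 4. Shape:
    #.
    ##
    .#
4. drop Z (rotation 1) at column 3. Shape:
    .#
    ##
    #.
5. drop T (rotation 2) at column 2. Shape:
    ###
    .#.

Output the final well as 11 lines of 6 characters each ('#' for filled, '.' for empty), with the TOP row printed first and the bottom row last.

Drop 1: Z rot2 at col 0 lands with bottom-row=0; cleared 0 line(s) (total 0); column heights now [2 2 1 0 0 0], max=2
Drop 2: S rot1 at col 2 lands with bottom-row=0; cleared 0 line(s) (total 0); column heights now [2 2 3 2 0 0], max=3
Drop 3: S rot3 at col 4 lands with bottom-row=0; cleared 1 line(s) (total 1); column heights now [0 1 2 1 2 1], max=2
Drop 4: Z rot1 at col 3 lands with bottom-row=1; cleared 0 line(s) (total 1); column heights now [0 1 2 3 4 1], max=4
Drop 5: T rot2 at col 2 lands with bottom-row=3; cleared 0 line(s) (total 1); column heights now [0 1 5 5 5 1], max=5

Answer: ......
......
......
......
......
......
..###.
...##.
...##.
..###.
.###.#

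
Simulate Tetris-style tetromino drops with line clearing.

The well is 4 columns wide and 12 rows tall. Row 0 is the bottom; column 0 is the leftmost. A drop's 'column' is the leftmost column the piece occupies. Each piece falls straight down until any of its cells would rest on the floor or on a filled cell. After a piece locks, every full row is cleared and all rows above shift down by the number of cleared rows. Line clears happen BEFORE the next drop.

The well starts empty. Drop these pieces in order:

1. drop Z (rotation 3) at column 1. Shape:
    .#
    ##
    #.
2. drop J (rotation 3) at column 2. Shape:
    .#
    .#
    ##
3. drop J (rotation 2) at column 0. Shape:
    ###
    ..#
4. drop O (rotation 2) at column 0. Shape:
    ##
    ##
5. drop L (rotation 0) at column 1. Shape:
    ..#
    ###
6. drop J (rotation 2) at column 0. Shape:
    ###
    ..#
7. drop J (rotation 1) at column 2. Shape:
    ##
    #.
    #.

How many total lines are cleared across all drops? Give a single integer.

Answer: 2

Derivation:
Drop 1: Z rot3 at col 1 lands with bottom-row=0; cleared 0 line(s) (total 0); column heights now [0 2 3 0], max=3
Drop 2: J rot3 at col 2 lands with bottom-row=3; cleared 0 line(s) (total 0); column heights now [0 2 4 6], max=6
Drop 3: J rot2 at col 0 lands with bottom-row=4; cleared 1 line(s) (total 1); column heights now [0 2 5 5], max=5
Drop 4: O rot2 at col 0 lands with bottom-row=2; cleared 1 line(s) (total 2); column heights now [3 3 4 4], max=4
Drop 5: L rot0 at col 1 lands with bottom-row=4; cleared 0 line(s) (total 2); column heights now [3 5 5 6], max=6
Drop 6: J rot2 at col 0 lands with bottom-row=5; cleared 0 line(s) (total 2); column heights now [7 7 7 6], max=7
Drop 7: J rot1 at col 2 lands with bottom-row=7; cleared 0 line(s) (total 2); column heights now [7 7 10 10], max=10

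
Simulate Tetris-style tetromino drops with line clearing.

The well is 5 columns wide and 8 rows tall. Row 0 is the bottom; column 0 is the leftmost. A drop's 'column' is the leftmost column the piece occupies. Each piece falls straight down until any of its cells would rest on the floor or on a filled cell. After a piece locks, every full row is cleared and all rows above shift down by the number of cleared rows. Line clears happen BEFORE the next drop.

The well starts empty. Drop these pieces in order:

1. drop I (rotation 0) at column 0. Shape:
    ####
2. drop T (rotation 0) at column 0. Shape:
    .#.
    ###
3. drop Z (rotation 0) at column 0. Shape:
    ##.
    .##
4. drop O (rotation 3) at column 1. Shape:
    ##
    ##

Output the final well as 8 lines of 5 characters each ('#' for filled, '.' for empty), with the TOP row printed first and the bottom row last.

Drop 1: I rot0 at col 0 lands with bottom-row=0; cleared 0 line(s) (total 0); column heights now [1 1 1 1 0], max=1
Drop 2: T rot0 at col 0 lands with bottom-row=1; cleared 0 line(s) (total 0); column heights now [2 3 2 1 0], max=3
Drop 3: Z rot0 at col 0 lands with bottom-row=3; cleared 0 line(s) (total 0); column heights now [5 5 4 1 0], max=5
Drop 4: O rot3 at col 1 lands with bottom-row=5; cleared 0 line(s) (total 0); column heights now [5 7 7 1 0], max=7

Answer: .....
.##..
.##..
##...
.##..
.#...
###..
####.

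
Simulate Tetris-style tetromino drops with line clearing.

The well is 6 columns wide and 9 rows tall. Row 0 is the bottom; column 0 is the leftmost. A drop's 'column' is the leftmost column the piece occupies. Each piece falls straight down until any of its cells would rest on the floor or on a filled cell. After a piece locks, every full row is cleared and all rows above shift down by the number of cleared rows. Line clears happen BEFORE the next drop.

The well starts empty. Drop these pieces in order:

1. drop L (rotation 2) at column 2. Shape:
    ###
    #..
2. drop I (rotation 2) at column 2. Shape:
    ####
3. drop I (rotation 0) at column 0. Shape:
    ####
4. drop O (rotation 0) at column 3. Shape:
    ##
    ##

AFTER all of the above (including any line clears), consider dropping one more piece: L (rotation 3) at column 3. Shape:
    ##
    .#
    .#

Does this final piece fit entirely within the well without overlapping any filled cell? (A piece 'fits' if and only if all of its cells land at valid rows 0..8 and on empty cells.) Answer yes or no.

Answer: yes

Derivation:
Drop 1: L rot2 at col 2 lands with bottom-row=0; cleared 0 line(s) (total 0); column heights now [0 0 2 2 2 0], max=2
Drop 2: I rot2 at col 2 lands with bottom-row=2; cleared 0 line(s) (total 0); column heights now [0 0 3 3 3 3], max=3
Drop 3: I rot0 at col 0 lands with bottom-row=3; cleared 0 line(s) (total 0); column heights now [4 4 4 4 3 3], max=4
Drop 4: O rot0 at col 3 lands with bottom-row=4; cleared 0 line(s) (total 0); column heights now [4 4 4 6 6 3], max=6
Test piece L rot3 at col 3 (width 2): heights before test = [4 4 4 6 6 3]; fits = True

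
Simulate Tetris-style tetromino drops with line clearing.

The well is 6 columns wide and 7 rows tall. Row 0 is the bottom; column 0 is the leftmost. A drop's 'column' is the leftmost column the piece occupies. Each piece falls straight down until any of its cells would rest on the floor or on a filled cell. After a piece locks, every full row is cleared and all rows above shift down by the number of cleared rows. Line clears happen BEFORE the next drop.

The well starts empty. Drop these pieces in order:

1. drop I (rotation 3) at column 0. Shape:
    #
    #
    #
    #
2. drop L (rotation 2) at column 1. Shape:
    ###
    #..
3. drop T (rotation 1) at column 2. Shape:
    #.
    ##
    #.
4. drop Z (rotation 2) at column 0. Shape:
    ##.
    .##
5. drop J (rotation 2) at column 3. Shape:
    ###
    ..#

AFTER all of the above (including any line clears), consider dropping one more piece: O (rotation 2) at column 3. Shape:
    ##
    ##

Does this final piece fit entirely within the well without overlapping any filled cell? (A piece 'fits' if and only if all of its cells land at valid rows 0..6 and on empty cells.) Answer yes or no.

Answer: yes

Derivation:
Drop 1: I rot3 at col 0 lands with bottom-row=0; cleared 0 line(s) (total 0); column heights now [4 0 0 0 0 0], max=4
Drop 2: L rot2 at col 1 lands with bottom-row=0; cleared 0 line(s) (total 0); column heights now [4 2 2 2 0 0], max=4
Drop 3: T rot1 at col 2 lands with bottom-row=2; cleared 0 line(s) (total 0); column heights now [4 2 5 4 0 0], max=5
Drop 4: Z rot2 at col 0 lands with bottom-row=5; cleared 0 line(s) (total 0); column heights now [7 7 6 4 0 0], max=7
Drop 5: J rot2 at col 3 lands with bottom-row=3; cleared 0 line(s) (total 0); column heights now [7 7 6 5 5 5], max=7
Test piece O rot2 at col 3 (width 2): heights before test = [7 7 6 5 5 5]; fits = True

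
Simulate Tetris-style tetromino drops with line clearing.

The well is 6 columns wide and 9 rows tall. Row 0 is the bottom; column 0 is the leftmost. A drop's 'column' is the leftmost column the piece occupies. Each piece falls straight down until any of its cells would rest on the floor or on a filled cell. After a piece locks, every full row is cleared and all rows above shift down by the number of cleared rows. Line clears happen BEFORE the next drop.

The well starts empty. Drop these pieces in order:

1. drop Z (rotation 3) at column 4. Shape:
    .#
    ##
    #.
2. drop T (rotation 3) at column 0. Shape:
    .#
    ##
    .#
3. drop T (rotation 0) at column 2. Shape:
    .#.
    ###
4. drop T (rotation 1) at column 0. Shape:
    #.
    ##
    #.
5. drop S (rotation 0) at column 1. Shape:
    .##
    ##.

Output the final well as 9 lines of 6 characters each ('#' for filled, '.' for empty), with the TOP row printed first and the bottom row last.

Drop 1: Z rot3 at col 4 lands with bottom-row=0; cleared 0 line(s) (total 0); column heights now [0 0 0 0 2 3], max=3
Drop 2: T rot3 at col 0 lands with bottom-row=0; cleared 0 line(s) (total 0); column heights now [2 3 0 0 2 3], max=3
Drop 3: T rot0 at col 2 lands with bottom-row=2; cleared 0 line(s) (total 0); column heights now [2 3 3 4 3 3], max=4
Drop 4: T rot1 at col 0 lands with bottom-row=2; cleared 1 line(s) (total 1); column heights now [4 3 0 3 2 2], max=4
Drop 5: S rot0 at col 1 lands with bottom-row=3; cleared 0 line(s) (total 1); column heights now [4 4 5 5 2 2], max=5

Answer: ......
......
......
......
..##..
###...
##.#..
##..##
.#..#.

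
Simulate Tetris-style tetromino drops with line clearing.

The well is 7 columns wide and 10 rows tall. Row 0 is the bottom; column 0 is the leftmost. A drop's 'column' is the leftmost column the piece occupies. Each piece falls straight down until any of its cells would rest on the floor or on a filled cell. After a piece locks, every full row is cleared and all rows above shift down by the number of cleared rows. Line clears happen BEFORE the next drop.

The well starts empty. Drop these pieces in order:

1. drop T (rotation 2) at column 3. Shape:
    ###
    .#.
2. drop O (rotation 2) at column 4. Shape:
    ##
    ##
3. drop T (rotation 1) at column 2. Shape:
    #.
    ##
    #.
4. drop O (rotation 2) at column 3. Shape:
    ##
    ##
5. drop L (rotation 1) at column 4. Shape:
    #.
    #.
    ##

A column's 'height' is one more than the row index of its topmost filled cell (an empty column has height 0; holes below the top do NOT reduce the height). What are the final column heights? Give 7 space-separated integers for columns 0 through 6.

Answer: 0 0 4 6 9 7 0

Derivation:
Drop 1: T rot2 at col 3 lands with bottom-row=0; cleared 0 line(s) (total 0); column heights now [0 0 0 2 2 2 0], max=2
Drop 2: O rot2 at col 4 lands with bottom-row=2; cleared 0 line(s) (total 0); column heights now [0 0 0 2 4 4 0], max=4
Drop 3: T rot1 at col 2 lands with bottom-row=1; cleared 0 line(s) (total 0); column heights now [0 0 4 3 4 4 0], max=4
Drop 4: O rot2 at col 3 lands with bottom-row=4; cleared 0 line(s) (total 0); column heights now [0 0 4 6 6 4 0], max=6
Drop 5: L rot1 at col 4 lands with bottom-row=6; cleared 0 line(s) (total 0); column heights now [0 0 4 6 9 7 0], max=9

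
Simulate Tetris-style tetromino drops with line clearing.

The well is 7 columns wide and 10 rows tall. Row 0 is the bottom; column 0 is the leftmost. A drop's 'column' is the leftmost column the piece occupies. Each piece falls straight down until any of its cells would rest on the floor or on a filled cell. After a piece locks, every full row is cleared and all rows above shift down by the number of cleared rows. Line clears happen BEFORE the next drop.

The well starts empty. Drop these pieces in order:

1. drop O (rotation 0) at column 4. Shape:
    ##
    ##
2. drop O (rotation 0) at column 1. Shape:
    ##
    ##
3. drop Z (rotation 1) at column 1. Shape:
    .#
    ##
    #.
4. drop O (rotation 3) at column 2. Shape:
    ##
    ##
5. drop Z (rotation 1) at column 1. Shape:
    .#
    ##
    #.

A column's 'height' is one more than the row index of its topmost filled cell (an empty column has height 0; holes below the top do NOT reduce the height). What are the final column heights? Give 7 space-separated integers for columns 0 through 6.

Answer: 0 8 9 7 2 2 0

Derivation:
Drop 1: O rot0 at col 4 lands with bottom-row=0; cleared 0 line(s) (total 0); column heights now [0 0 0 0 2 2 0], max=2
Drop 2: O rot0 at col 1 lands with bottom-row=0; cleared 0 line(s) (total 0); column heights now [0 2 2 0 2 2 0], max=2
Drop 3: Z rot1 at col 1 lands with bottom-row=2; cleared 0 line(s) (total 0); column heights now [0 4 5 0 2 2 0], max=5
Drop 4: O rot3 at col 2 lands with bottom-row=5; cleared 0 line(s) (total 0); column heights now [0 4 7 7 2 2 0], max=7
Drop 5: Z rot1 at col 1 lands with bottom-row=6; cleared 0 line(s) (total 0); column heights now [0 8 9 7 2 2 0], max=9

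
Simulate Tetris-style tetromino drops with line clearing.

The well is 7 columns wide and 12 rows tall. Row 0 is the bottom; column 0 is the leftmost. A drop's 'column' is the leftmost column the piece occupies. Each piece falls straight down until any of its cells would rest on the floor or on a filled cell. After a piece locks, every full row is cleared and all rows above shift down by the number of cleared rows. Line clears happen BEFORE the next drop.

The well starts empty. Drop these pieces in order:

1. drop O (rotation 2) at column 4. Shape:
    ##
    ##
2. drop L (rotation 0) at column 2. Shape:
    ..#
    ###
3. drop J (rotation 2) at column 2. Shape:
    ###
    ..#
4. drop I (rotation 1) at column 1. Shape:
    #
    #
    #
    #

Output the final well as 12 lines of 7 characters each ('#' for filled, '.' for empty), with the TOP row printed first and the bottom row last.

Answer: .......
.......
.......
.......
.......
.......
..###..
....#..
.#..#..
.####..
.#..##.
.#..##.

Derivation:
Drop 1: O rot2 at col 4 lands with bottom-row=0; cleared 0 line(s) (total 0); column heights now [0 0 0 0 2 2 0], max=2
Drop 2: L rot0 at col 2 lands with bottom-row=2; cleared 0 line(s) (total 0); column heights now [0 0 3 3 4 2 0], max=4
Drop 3: J rot2 at col 2 lands with bottom-row=4; cleared 0 line(s) (total 0); column heights now [0 0 6 6 6 2 0], max=6
Drop 4: I rot1 at col 1 lands with bottom-row=0; cleared 0 line(s) (total 0); column heights now [0 4 6 6 6 2 0], max=6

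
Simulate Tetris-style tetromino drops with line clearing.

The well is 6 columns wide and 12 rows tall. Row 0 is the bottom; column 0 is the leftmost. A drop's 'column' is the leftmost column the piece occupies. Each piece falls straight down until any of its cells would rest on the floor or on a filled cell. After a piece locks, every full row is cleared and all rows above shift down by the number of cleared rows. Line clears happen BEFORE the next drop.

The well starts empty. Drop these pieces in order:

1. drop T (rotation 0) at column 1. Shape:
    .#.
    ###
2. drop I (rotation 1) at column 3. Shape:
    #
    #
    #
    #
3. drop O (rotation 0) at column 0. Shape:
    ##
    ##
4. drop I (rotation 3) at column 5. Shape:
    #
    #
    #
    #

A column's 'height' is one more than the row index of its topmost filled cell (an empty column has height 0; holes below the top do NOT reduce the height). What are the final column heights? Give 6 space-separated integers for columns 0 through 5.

Drop 1: T rot0 at col 1 lands with bottom-row=0; cleared 0 line(s) (total 0); column heights now [0 1 2 1 0 0], max=2
Drop 2: I rot1 at col 3 lands with bottom-row=1; cleared 0 line(s) (total 0); column heights now [0 1 2 5 0 0], max=5
Drop 3: O rot0 at col 0 lands with bottom-row=1; cleared 0 line(s) (total 0); column heights now [3 3 2 5 0 0], max=5
Drop 4: I rot3 at col 5 lands with bottom-row=0; cleared 0 line(s) (total 0); column heights now [3 3 2 5 0 4], max=5

Answer: 3 3 2 5 0 4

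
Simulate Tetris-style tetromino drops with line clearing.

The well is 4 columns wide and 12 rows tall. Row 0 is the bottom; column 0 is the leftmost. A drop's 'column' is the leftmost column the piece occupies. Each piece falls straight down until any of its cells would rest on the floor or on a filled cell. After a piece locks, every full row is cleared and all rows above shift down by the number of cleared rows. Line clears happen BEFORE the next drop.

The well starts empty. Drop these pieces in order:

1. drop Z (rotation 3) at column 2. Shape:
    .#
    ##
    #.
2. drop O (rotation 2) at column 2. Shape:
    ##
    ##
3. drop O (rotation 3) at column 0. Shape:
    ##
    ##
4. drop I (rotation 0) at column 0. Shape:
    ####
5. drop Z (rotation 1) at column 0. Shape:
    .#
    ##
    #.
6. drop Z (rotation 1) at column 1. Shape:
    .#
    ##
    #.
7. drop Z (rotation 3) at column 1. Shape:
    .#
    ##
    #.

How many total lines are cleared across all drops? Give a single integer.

Answer: 3

Derivation:
Drop 1: Z rot3 at col 2 lands with bottom-row=0; cleared 0 line(s) (total 0); column heights now [0 0 2 3], max=3
Drop 2: O rot2 at col 2 lands with bottom-row=3; cleared 0 line(s) (total 0); column heights now [0 0 5 5], max=5
Drop 3: O rot3 at col 0 lands with bottom-row=0; cleared 1 line(s) (total 1); column heights now [1 1 4 4], max=4
Drop 4: I rot0 at col 0 lands with bottom-row=4; cleared 1 line(s) (total 2); column heights now [1 1 4 4], max=4
Drop 5: Z rot1 at col 0 lands with bottom-row=1; cleared 1 line(s) (total 3); column heights now [2 3 3 3], max=3
Drop 6: Z rot1 at col 1 lands with bottom-row=3; cleared 0 line(s) (total 3); column heights now [2 5 6 3], max=6
Drop 7: Z rot3 at col 1 lands with bottom-row=5; cleared 0 line(s) (total 3); column heights now [2 7 8 3], max=8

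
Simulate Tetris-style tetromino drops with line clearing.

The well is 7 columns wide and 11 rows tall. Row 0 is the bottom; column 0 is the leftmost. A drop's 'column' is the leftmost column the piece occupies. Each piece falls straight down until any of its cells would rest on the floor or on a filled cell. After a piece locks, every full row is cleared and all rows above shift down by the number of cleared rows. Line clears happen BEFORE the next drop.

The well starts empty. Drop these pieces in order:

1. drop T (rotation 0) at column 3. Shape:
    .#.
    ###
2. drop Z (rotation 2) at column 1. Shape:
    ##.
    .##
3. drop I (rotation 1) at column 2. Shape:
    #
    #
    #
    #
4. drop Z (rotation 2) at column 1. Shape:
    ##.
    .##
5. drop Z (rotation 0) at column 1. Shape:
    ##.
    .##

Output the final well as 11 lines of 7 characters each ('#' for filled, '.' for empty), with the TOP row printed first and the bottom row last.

Drop 1: T rot0 at col 3 lands with bottom-row=0; cleared 0 line(s) (total 0); column heights now [0 0 0 1 2 1 0], max=2
Drop 2: Z rot2 at col 1 lands with bottom-row=1; cleared 0 line(s) (total 0); column heights now [0 3 3 2 2 1 0], max=3
Drop 3: I rot1 at col 2 lands with bottom-row=3; cleared 0 line(s) (total 0); column heights now [0 3 7 2 2 1 0], max=7
Drop 4: Z rot2 at col 1 lands with bottom-row=7; cleared 0 line(s) (total 0); column heights now [0 9 9 8 2 1 0], max=9
Drop 5: Z rot0 at col 1 lands with bottom-row=9; cleared 0 line(s) (total 0); column heights now [0 11 11 10 2 1 0], max=11

Answer: .##....
..##...
.##....
..##...
..#....
..#....
..#....
..#....
.##....
..###..
...###.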